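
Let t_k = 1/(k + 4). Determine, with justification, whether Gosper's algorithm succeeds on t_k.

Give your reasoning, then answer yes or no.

No — the linear system for f has no solution.

r(k) = (k + 4)/(k + 5) after simplifying.
Take A(k)=k + 4, B(k)=k + 5, C(k)=1.
Key eq: (k + 4)·f(k+1) = (k + 4)·f(k) + (1).
Degrees (1,1,0) ⇒ d ≤ 0.
Generic f = c0 gives residual -1; -1 = 0 cannot hold, so t_k is not Gosper-summable.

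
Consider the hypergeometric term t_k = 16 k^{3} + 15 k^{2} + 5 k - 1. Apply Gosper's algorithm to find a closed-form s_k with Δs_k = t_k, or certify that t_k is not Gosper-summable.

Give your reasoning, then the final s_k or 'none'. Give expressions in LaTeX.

t_(k+1)/t_k = (16*k**3 + 63*k**2 + 83*k + 35)/(16*k**3 + 15*k**2 + 5*k - 1).
So A=1 and B=1, with C=k**3 + 15*k**2/16 + 5*k/16 - 1/16.
Solve (1)·f(k+1) − (1)·f(k) = k**3 + 15*k**2/16 + 5*k/16 - 1/16.
deg f ≤ 4 (via 0,0,3).
Solve for f: f(k) = k*(4*k**3 - 3*k**2 - k - 1)/16 (degree 4 ≤ 4).
R(k) = B(k−1)·f(k)/C(k) = k*(4*k**3 - 3*k**2 - k - 1)/(16*k**3 + 15*k**2 + 5*k - 1); s_k = R·t_k = k*(4*k**3 - 3*k**2 - k - 1).
s_(k+1) − s_k = 16*k**3 + 15*k**2 + 5*k - 1 = t_k.

s_k = k \left(4 k^{3} - 3 k^{2} - k - 1\right)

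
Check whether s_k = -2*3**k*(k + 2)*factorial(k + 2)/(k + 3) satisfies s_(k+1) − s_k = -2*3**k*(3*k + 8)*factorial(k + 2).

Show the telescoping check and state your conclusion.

s_(k+1) = -6*3**k*(k + 3)*factorial(k + 3)/(k + 4)
s_(k+1) − s_k = -2*3**k*(3*k**3 + 26*k**2 + 75*k + 73)*factorial(k + 2)/((k + 3)*(k + 4))
(s_(k+1) − s_k) − t_k = 2*3**k*(3*k**2 + 17*k + 23)*factorial(k + 2)/((k + 3)*(k + 4))

Invalid: residual 2*3**k*(3*k**2 + 17*k + 23)*factorial(k + 2)/((k + 3)*(k + 4)) ≠ 0.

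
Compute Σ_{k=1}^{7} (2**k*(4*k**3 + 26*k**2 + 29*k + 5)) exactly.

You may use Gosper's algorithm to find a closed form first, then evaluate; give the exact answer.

The ratio is 2*(4*k**3 + 38*k**2 + 93*k + 64)/(4*k**3 + 26*k**2 + 29*k + 5).
A = 2, B = 1, C = k**3 + 13*k**2/2 + 29*k/4 + 5/4.
Solve (2)·f(k+1) − (1)·f(k) = k**3 + 13*k**2/2 + 29*k/4 + 5/4.
Degrees (0,0,3) ⇒ d ≤ 3.
A polynomial solution: f(k) = (k + 1)*(4*k**2 - 2*k - 1)/4.
Get s_k = R·t_k = 2**k*(4*k**3 + 2*k**2 - 3*k - 1) with R(k) = B(k−1)f(k)/C(k) = (k + 1)*(4*k**2 - 2*k - 1)/(4*k**3 + 26*k**2 + 29*k + 5).
Check: Δs_k = 2**k*(4*k**3 + 26*k**2 + 29*k + 5). ✓
Evaluate s at k=8 and k=1: 550656 and 4; difference 550652.

Σ = 550652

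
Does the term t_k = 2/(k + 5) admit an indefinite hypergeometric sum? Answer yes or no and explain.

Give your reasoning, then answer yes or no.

Ratio r(k) = (k + 5)/(k + 6).
Normal form (A,B,C) = (k + 5, k + 6, 1).
Need (k + 5)·f(k+1) − (k + 5)·f(k) = 1.
Degrees (1,1,0) ⇒ d ≤ 0.
Write f(k) = c0. Then LHS − RHS = -1, requiring -1 = 0: contradictory. No certificate.

No — the linear system for f has no solution.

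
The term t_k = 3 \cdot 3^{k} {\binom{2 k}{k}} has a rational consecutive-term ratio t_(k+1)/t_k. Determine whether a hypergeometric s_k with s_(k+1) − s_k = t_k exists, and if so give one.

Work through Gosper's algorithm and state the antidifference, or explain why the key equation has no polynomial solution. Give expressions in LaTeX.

no hypergeometric antidifference exists

r(k) = 6*(2*k + 1)/(k + 1) after simplifying.
Normal form (A,B,C) = (12*k + 6, k + 1, 1).
Set up (12*k + 6)·f(k+1) − (k)·f(k) − (1) = 0.
deg f ≤ -1 (via 1,1,0).
Negative degree bound (-1): no f exists, t_k not Gosper-summable.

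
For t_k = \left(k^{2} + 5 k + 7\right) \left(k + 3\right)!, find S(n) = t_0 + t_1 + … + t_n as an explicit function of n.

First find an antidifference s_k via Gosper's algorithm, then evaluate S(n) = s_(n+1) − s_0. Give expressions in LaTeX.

S(n) = n \left(n + 4\right)! + 2 \left(n + 4\right)! - 6

Step 1: r(k) = (k + 4)*(5*k + (k + 1)**2 + 12)/(k**2 + 5*k + 7).
Normal form (A,B,C) = (k + 4, 1, k**2 + 5*k + 7).
Solve (k + 4)·f(k+1) − (1)·f(k) = k**2 + 5*k + 7.
deg f ≤ 1 (via 1,0,2).
Coefficient equations give f(k) = k + 1.
Get s_k = R·t_k = (k + 1)*factorial(k + 3) with R(k) = B(k−1)f(k)/C(k) = (k + 1)/(k**2 + 5*k + 7).
s_(k+1) − s_k = (k**2 + 5*k + 7)*factorial(k + 3) = t_k.
Σ_(k=0)^n t_k = s_(n+1) − s_(0) = ((n + 2)*factorial(n + 4)) − (6), i.e. n*factorial(n + 4) + 2*factorial(n + 4) - 6.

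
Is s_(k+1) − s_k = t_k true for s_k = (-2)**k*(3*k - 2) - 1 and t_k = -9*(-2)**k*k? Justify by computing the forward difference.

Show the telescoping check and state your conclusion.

valid (s_(k+1) − s_k reduces to t_k)

s_(k+1) = (-2)**(k + 1)*(3*k + 1) - 1
s_(k+1) − s_k = -9*(-2)**k*k
(s_(k+1) − s_k) − t_k = 0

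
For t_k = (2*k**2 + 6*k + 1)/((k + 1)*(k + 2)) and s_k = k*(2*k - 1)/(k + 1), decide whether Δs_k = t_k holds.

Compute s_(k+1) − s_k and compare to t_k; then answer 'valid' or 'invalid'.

Valid: the claim telescopes to t_k.

s_(k+1) = (k + 1)*(2*k + 1)/(k + 2)
s_(k+1) − s_k = (2*k**2 + 6*k + 1)/(k**2 + 3*k + 2)
(s_(k+1) − s_k) − t_k = 0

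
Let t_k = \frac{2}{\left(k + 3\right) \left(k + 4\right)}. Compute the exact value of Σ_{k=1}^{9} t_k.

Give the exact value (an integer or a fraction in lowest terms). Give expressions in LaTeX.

Compute t_(k+1)/t_k: get (k + 3)/(k + 5).
Gosper form: A/B · C(k+1)/C(k) with A=k + 3, B=k + 5, C=1.
Solve (k + 3)·f(k+1) − (k + 4)·f(k) = 1.
From deg A=1, deg B=1, deg C=0: d=1.
Solving with deg f ≤ 1: f(k) = k/3.
R(k) = B(k−1)·f(k)/C(k) = k*(k + 4)/3; s_k = R·t_k = 2*k/(3*(k + 3)).
s_(k+1) − s_k = 2/(k**2 + 7*k + 12) = t_k.
Σ_(k=1)^(9) t_k = s_(10) − s_(1) = 20/39 − (1/6) = 9/26.

Σ = 9/26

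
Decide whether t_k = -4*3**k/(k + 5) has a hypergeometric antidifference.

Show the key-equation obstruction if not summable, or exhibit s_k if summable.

t_(k+1)/t_k = 3*(k + 5)/(k + 6).
A = 3*k + 15, B = k + 6, C = 1.
Set up (3*k + 15)·f(k+1) − (k + 5)·f(k) − (1) = 0.
Degrees (1,1,0) ⇒ d ≤ -1.
Bound -1 < 0, so the key equation has no polynomial solution.

No; the degree bound rules out any f.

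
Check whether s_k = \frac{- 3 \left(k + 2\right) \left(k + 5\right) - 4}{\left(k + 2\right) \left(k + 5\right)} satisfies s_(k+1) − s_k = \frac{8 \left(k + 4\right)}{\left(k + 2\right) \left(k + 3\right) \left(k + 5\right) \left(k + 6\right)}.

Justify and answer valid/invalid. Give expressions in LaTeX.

s_(k+1) = (-3*(k + 3)*(k + 6) - 4)/((k + 3)*(k + 6))
s_(k+1) − s_k = 8*(k + 4)/(k**4 + 16*k**3 + 91*k**2 + 216*k + 180)
(s_(k+1) − s_k) − t_k = 0

valid; difference matches t_k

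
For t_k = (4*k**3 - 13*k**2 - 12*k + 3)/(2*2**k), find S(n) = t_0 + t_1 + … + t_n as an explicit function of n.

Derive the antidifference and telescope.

Compute t_(k+1)/t_k: get (4*k**3 - k**2 - 26*k - 18)/(2*(4*k**3 - 13*k**2 - 12*k + 3)).
So A=1/2 and B=1, with C=k**3 - 13*k**2/4 - 3*k + 3/4.
f must satisfy (1/2)·f(k+1) − (1)·f(k) = k**3 - 13*k**2/4 - 3*k + 3/4.
Bound: deg f ≤ 3.
Match coefficients ⇒ f(k) = -(4*k**3 - k**2 - 2*k + 4)/2.
Then R = B(k−1)f/C = -2*(4*k**3 - k**2 - 2*k + 4)/(4*k**3 - 13*k**2 - 12*k + 3), so s_k = R(k)·t_k = (-4*k**3 + k**2 + 2*k - 4)/2**k.
Check: Δs_k = (4*k**3 - 13*k**2 - 12*k + 3)/(2*2**k). ✓
Σ_(k=0)^n t_k = s_(n+1) − s_(0) = (2**(-n - 1)*(-4*n**3 - 11*n**2 - 8*n - 5)) − (-4), i.e. 2**(-n - 1)*(2**(n + 3) - 4*n**3 - 11*n**2 - 8*n - 5).

S(n) = 2**(-n - 1)*(2**(n + 3) - 4*n**3 - 11*n**2 - 8*n - 5)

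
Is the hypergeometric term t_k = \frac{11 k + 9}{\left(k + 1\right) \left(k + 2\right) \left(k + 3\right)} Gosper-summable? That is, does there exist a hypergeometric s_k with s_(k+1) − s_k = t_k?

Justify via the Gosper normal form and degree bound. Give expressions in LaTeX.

t_(k+1)/t_k = (k + 1)*(11*k + 20)/((k + 4)*(11*k + 9)).
Normal form (A,B,C) = (k + 1, k + 4, k + 9/11).
Solve (k + 1)·f(k+1) − (k + 3)·f(k) = k + 9/11.
d = 2 from the (1,1,1) case.
Solving with deg f ≤ 2: f(k) = k*(5*k + 4)/11.
Get s_k = R·t_k = k*(5*k + 4)/((k + 1)*(k + 2)) with R(k) = B(k−1)f(k)/C(k) = k*(k + 3)*(5*k + 4)/(11*k + 9).
Check: Δs_k = (11*k + 9)/(k**3 + 6*k**2 + 11*k + 6). ✓

Yes. s_k = \frac{k \left(5 k + 4\right)}{\left(k + 1\right) \left(k + 2\right)}.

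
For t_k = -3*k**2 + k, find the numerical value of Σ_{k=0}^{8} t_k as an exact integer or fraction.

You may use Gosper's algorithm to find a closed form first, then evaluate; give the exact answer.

Ratio r(k) = (-k + 3*(k + 1)**2 - 1)/(k*(3*k - 1)).
So A=1 and B=1, with C=k**2 - k/3.
Need (1)·f(k+1) − (1)·f(k) = k**2 - k/3.
d = 3 from the (0,0,2) case.
Match coefficients ⇒ f(k) = k*(k - 1)**2/3.
So s_k = (B(k−1)f/C)·t_k = ((k - 1)**2/(3*k - 1))·t_k = k*(-k**2 + 2*k - 1).
Check: Δs_k = k*(1 - 3*k). ✓
Evaluate s at k=9 and k=0: -576 and 0; difference -576.

Σ = -576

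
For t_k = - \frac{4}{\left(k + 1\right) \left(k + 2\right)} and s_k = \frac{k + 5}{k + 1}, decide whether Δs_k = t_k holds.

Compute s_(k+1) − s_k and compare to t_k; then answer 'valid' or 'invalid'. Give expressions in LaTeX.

valid; difference matches t_k

s_(k+1) = (k + 6)/(k + 2)
s_(k+1) − s_k = -4/(k**2 + 3*k + 2)
(s_(k+1) − s_k) − t_k = 0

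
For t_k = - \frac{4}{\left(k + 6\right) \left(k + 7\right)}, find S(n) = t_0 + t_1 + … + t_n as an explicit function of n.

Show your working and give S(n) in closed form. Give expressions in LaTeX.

S(n) = \frac{2 \left(- n - 1\right)}{3 \left(n + 7\right)}

r(k) = (k + 6)/(k + 8) after simplifying.
A = k + 6, B = k + 8, C = 1.
Need (k + 6)·f(k+1) − (k + 7)·f(k) = 1.
Bound: deg f ≤ 1.
Solving with deg f ≤ 1: f(k) = k/6.
Get s_k = R·t_k = -2*k/(3*k + 18) with R(k) = B(k−1)f(k)/C(k) = k*(k + 7)/6.
Δs = -4/(k**2 + 13*k + 42), as required.
Evaluate: s_(n+1) = 2*(-n - 1)/(3*(n + 7)); subtract s_(0) = 0 ⇒ S(n) = 2*(-n - 1)/(3*(n + 7)).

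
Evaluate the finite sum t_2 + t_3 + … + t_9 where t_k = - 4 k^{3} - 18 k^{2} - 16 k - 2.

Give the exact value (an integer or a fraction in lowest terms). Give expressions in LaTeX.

Σ = -13928

Compute t_(k+1)/t_k: get (2*k**3 + 15*k**2 + 32*k + 20)/(2*k**3 + 9*k**2 + 8*k + 1).
Normal form (A,B,C) = (1, 1, k**3 + 9*k**2/2 + 4*k + 1/2).
Need (1)·f(k+1) − (1)·f(k) = k**3 + 9*k**2/2 + 4*k + 1/2.
From deg A=0, deg B=0, deg C=3: d=4.
A polynomial solution: f(k) = k*(k + 1)*(k**2 + 3*k - 3)/4.
Then R = B(k−1)f/C = k*(k**2 + 3*k - 3)/(2*(2*k**2 + 7*k + 1)), so s_k = R(k)·t_k = k*(-k**3 - 4*k**2 + 3).
Δs = -4*k**3 - 18*k**2 - 16*k - 2, as required.
Sum = s_(10) − s_(2); s_(10) = -13970, s_(2) = -42 ⇒ -13928.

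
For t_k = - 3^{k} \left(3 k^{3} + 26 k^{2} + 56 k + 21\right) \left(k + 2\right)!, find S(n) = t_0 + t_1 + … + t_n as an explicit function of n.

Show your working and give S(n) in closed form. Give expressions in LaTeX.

Ratio r(k) = 3*(3*k**4 + 44*k**3 + 222*k**2 + 457*k + 318)/(3*k**3 + 26*k**2 + 56*k + 21).
Take A(k)=3*k + 9, B(k)=1, C(k)=k**3 + 26*k**2/3 + 56*k/3 + 7.
Key eq: (3*k + 9)·f(k+1) = (1)·f(k) + (k**3 + 26*k**2/3 + 56*k/3 + 7).
Degrees (1,0,3) ⇒ d ≤ 2.
Coefficient equations give f(k) = (k**2 + 4*k - 3)/3.
Then R = B(k−1)f/C = (k**2 + 4*k - 3)/(3*k**3 + 26*k**2 + 56*k + 21), so s_k = R(k)·t_k = -3**k*(k**2 + 4*k - 3)*factorial(k + 2).
Δs = -3**k*(3*k**3 + 26*k**2 + 56*k + 21)*factorial(k + 2), as required.
Evaluate: s_(n+1) = -3**(n + 1)*(n**2 + 6*n + 2)*factorial(n + 3); subtract s_(0) = 6 ⇒ S(n) = -3*3**n*n**2*factorial(n + 3) - 18*3**n*n*factorial(n + 3) - 6*3**n*factorial(n + 3) - 6.

S(n) = - 3 \cdot 3^{n} n^{2} \left(n + 3\right)! - 18 \cdot 3^{n} n \left(n + 3\right)! - 6 \cdot 3^{n} \left(n + 3\right)! - 6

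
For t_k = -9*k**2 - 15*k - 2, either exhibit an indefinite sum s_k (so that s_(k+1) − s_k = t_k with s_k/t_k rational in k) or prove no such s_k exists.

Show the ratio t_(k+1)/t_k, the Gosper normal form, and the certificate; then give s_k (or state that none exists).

Ratio r(k) = (9*k**2 + 33*k + 26)/(9*k**2 + 15*k + 2).
Gosper form: A/B · C(k+1)/C(k) with A=1, B=1, C=k**2 + 5*k/3 + 2/9.
f must satisfy (1)·f(k+1) − (1)·f(k) = k**2 + 5*k/3 + 2/9.
d = 3 from the (0,0,2) case.
A polynomial solution: f(k) = k*(3*k**2 + 3*k - 4)/9.
Certificate R = B(k−1)f/C = k*(3*k**2 + 3*k - 4)/(9*k**2 + 15*k + 2) gives s_k = k*(-3*k**2 - 3*k + 4).
Check: Δs_k = -9*k**2 - 15*k - 2. ✓

s_k = k*(-3*k**2 - 3*k + 4)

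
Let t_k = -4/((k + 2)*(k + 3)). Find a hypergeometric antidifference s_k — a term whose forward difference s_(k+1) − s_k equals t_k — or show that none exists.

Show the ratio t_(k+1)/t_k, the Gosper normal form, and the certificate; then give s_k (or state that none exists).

s_k = -2*k/(k + 2)

Step 1: r(k) = (k + 2)/(k + 4).
Gosper form: A/B · C(k+1)/C(k) with A=k + 2, B=k + 4, C=1.
f must satisfy (k + 2)·f(k+1) − (k + 3)·f(k) = 1.
Bound: deg f ≤ 1.
Solve for f: f(k) = k/2 (degree 1 ≤ 1).
So s_k = (B(k−1)f/C)·t_k = (k*(k + 3)/2)·t_k = -2*k/(k + 2).
Check: Δs_k = -4/(k**2 + 5*k + 6). ✓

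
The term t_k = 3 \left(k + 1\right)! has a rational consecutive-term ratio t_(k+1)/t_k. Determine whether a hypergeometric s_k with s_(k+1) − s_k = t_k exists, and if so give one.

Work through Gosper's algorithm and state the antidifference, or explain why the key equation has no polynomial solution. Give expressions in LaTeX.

no hypergeometric antidifference exists

The ratio is k + 2.
Normal form (A,B,C) = (k + 2, 1, 1).
Solve (k + 2)·f(k+1) − (1)·f(k) = 1.
Bound: deg f ≤ -1.
d = -1 < 0 ⇒ no nonzero polynomial f; not summable.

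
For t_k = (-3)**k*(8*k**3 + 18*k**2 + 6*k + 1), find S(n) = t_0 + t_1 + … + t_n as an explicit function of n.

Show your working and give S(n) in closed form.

t_(k+1)/t_k = 3*(-8*k**3 - 42*k**2 - 66*k - 33)/(8*k**3 + 18*k**2 + 6*k + 1).
A = -3, B = 1, C = k**3 + 9*k**2/4 + 3*k/4 + 1/8.
Key eq: (-3)·f(k+1) = (1)·f(k) + (k**3 + 9*k**2/4 + 3*k/4 + 1/8).
d = 3 from the (0,0,3) case.
Solving with deg f ≤ 3: f(k) = -(k - 1)*(2*k**2 + 2*k - 1)/8.
Get s_k = R·t_k = (-3)**k*(-2*k**3 + 3*k - 1) with R(k) = B(k−1)f(k)/C(k) = -(k - 1)*(2*k**2 + 2*k - 1)/(8*k**3 + 18*k**2 + 6*k + 1).
s_(k+1) − s_k = (-3)**k*(8*k**3 + 18*k**2 + 6*k + 1) = t_k.
Telescope: S(n) = s_(n+1) − s_(0) = 3*(-3)**n*n*(2*n**2 + 6*n + 3) − (-1) = 6*(-3)**n*n**3 + 18*(-3)**n*n**2 + 9*(-3)**n*n + 1.

S(n) = 6*(-3)**n*n**3 + 18*(-3)**n*n**2 + 9*(-3)**n*n + 1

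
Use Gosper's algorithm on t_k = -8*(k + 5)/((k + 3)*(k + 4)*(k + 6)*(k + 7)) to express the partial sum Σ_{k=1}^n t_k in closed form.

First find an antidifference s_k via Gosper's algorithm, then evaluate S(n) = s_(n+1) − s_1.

S(n) = n*(-n - 11)/(7*(n**2 + 11*n + 28))

r(k) = (k + 3)*(k + 6)**2/((k + 5)**2*(k + 8)) after simplifying.
Normal form (A,B,C) = (k + 3, k + 8, k**2 + 10*k + 25).
f must satisfy (k + 3)·f(k+1) − (k + 7)·f(k) = k**2 + 10*k + 25.
From deg A=1, deg B=1, deg C=2: d=4.
Coefficient equations give f(k) = k*(k + 4)*(k + 5)*(k + 9)/36.
So s_k = (B(k−1)f/C)·t_k = (k*(k + 4)*(k + 7)*(k + 9)/(36*(k + 5)))·t_k = 2*k*(-k - 9)/(9*(k**2 + 9*k + 18)).
Verify: 8*(-k - 5)/(k**4 + 20*k**3 + 145*k**2 + 450*k + 504) matches t_k.
Telescope: S(n) = s_(n+1) − s_(1) = 2*(-n**2 - 11*n - 10)/(9*(n**2 + 11*n + 28)) − (-5/63) = n*(-n - 11)/(7*(n**2 + 11*n + 28)).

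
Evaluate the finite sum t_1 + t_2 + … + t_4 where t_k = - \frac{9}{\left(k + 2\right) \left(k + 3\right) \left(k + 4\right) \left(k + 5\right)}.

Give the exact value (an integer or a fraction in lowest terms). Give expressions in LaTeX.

Σ = -37/840

Compute t_(k+1)/t_k: get (k + 2)/(k + 6).
So A=k + 2 and B=k + 6, with C=1.
f must satisfy (k + 2)·f(k+1) − (k + 5)·f(k) = 1.
d = 3 from the (1,1,0) case.
Match coefficients ⇒ f(k) = k*(k**2 + 9*k + 26)/72.
Get s_k = R·t_k = k*(-k**2 - 9*k - 26)/(8*(k + 2)*(k + 3)*(k + 4)) with R(k) = B(k−1)f(k)/C(k) = k*(k + 5)*(k**2 + 9*k + 26)/72.
s_(k+1) − s_k = -9/(k**4 + 14*k**3 + 71*k**2 + 154*k + 120) = t_k.
Evaluate s at k=5 and k=1: -5/42 and -3/40; difference -37/840.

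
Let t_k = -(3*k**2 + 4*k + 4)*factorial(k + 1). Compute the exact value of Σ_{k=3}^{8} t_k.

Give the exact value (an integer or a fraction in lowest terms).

t_(k+1)/t_k = (k + 2)*(4*k + 3*(k + 1)**2 + 8)/(3*k**2 + 4*k + 4).
Factor: A=k + 2; B=1; C=k**2 + 4*k/3 + 4/3.
Need (k + 2)·f(k+1) − (1)·f(k) = k**2 + 4*k/3 + 4/3.
Degrees (1,0,2) ⇒ d ≤ 1.
Solve for f: f(k) = (3*k - 2)/3 (degree 1 ≤ 1).
Then R = B(k−1)f/C = (3*k - 2)/(3*k**2 + 4*k + 4), so s_k = R(k)·t_k = -(3*k - 2)*factorial(k + 1).
s_(k+1) − s_k = -(3*k**2 + 4*k + 4)*factorial(k + 1) = t_k.
Sum = s_(9) − s_(3); s_(9) = -90720000, s_(3) = -168 ⇒ -90719832.

Σ = -90719832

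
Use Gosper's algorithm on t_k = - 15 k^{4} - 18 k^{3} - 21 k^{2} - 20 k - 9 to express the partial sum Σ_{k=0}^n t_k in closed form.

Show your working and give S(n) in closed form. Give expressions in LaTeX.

S(n) = - 3 n^{5} - 12 n^{4} - 21 n^{3} - 25 n^{2} - 22 n - 9

t_(k+1)/t_k = (15*k**4 + 78*k**3 + 165*k**2 + 176*k + 83)/(15*k**4 + 18*k**3 + 21*k**2 + 20*k + 9).
A = 1, B = 1, C = k**4 + 6*k**3/5 + 7*k**2/5 + 4*k/3 + 3/5.
Key eq: (1)·f(k+1) = (1)·f(k) + (k**4 + 6*k**3/5 + 7*k**2/5 + 4*k/3 + 3/5).
From deg A=0, deg B=0, deg C=4: d=5.
Solving with deg f ≤ 5: f(k) = k*(3*k**4 - 3*k**3 + 3*k**2 + 4*k + 2)/15.
Then R = B(k−1)f/C = k*(3*k**4 - 3*k**3 + 3*k**2 + 4*k + 2)/(15*k**4 + 18*k**3 + 21*k**2 + 20*k + 9), so s_k = R(k)·t_k = k*(-3*k**4 + 3*k**3 - 3*k**2 - 4*k - 2).
s_(k+1) − s_k = -15*k**4 - 18*k**3 - 21*k**2 - 20*k - 9 = t_k.
s_(n+1) = -3*n**5 - 12*n**4 - 21*n**3 - 25*n**2 - 22*n - 9 and s_(0) = 0, so S(n) = -3*n**5 - 12*n**4 - 21*n**3 - 25*n**2 - 22*n - 9.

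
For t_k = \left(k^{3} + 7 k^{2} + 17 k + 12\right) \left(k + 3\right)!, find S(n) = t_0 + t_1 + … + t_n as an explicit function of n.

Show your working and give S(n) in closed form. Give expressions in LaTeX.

S(n) = \left(n + 1\right) \left(n + 3\right) \left(n + 4\right)!

Ratio r(k) = (k**4 + 14*k**3 + 74*k**2 + 173*k + 148)/(k**3 + 7*k**2 + 17*k + 12).
Take A(k)=k + 4, B(k)=1, C(k)=k**3 + 7*k**2 + 17*k + 12.
Solve (k + 4)·f(k+1) − (1)·f(k) = k**3 + 7*k**2 + 17*k + 12.
Bound: deg f ≤ 2.
Solving with deg f ≤ 2: f(k) = k*(k + 2).
Certificate R = B(k−1)f/C = k*(k + 2)/(k**3 + 7*k**2 + 17*k + 12) gives s_k = k*(k + 2)*factorial(k + 3).
Check: Δs_k = (k**3 + 7*k**2 + 17*k + 12)*factorial(k + 3). ✓
Telescope: S(n) = s_(n+1) − s_(0) = (n + 1)*(n + 3)*factorial(n + 4) − (0) = (n + 1)*(n + 3)*factorial(n + 4).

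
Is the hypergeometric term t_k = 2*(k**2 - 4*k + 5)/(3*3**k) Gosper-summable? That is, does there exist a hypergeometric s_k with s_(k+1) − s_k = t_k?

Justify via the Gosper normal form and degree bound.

r(k) = (k**2 - 2*k + 2)/(3*(k**2 - 4*k + 5)) after simplifying.
Factor: A=1/3; B=1; C=k**2 - 4*k + 5.
Solve (1/3)·f(k+1) − (1)·f(k) = k**2 - 4*k + 5.
d = 2 from the (0,0,2) case.
Match coefficients ⇒ f(k) = -3*(k**2 - 3*k + 4)/2.
Get s_k = R·t_k = (-k**2 + 3*k - 4)/3**k with R(k) = B(k−1)f(k)/C(k) = -3*(k**2 - 3*k + 4)/(2*(k**2 - 4*k + 5)).
Δs = 2*(k**2 - 4*k + 5)/(3*3**k), as required.

Yes. s_k = (-k**2 + 3*k - 4)/3**k.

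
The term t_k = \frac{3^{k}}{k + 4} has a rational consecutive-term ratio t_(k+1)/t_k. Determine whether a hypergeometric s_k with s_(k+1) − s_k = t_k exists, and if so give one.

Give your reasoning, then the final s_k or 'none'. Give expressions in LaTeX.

Step 1: r(k) = 3*(k + 4)/(k + 5).
Gosper form: A/B · C(k+1)/C(k) with A=3*k + 12, B=k + 5, C=1.
Need (3*k + 12)·f(k+1) − (k + 4)·f(k) = 1.
Bound: deg f ≤ -1.
Negative degree bound (-1): no f exists, t_k not Gosper-summable.

none (Gosper's algorithm certifies no s_k)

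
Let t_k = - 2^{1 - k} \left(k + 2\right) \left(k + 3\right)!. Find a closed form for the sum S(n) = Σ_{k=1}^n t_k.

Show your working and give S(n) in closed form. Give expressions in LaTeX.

S(n) = 48 - 2 \cdot 2^{- n} \left(n + 4\right)!

t_(k+1)/t_k = (k + 3)*(k + 4)/(2*(k + 2)).
Gosper form: A/B · C(k+1)/C(k) with A=k/2 + 2, B=1, C=k + 2.
Set up (k/2 + 2)·f(k+1) − (1)·f(k) − (k + 2) = 0.
d = 0 from the (1,0,1) case.
A polynomial solution: f(k) = 2.
Then R = B(k−1)f/C = 2/(k + 2), so s_k = R(k)·t_k = -2**(2 - k)*factorial(k + 3).
Verify: -2**(1 - k)*(k + 2)*factorial(k + 3) matches t_k.
Evaluate: s_(n+1) = -2**(1 - n)*factorial(n + 4); subtract s_(1) = -48 ⇒ S(n) = 48 - 2*factorial(n + 4)/2**n.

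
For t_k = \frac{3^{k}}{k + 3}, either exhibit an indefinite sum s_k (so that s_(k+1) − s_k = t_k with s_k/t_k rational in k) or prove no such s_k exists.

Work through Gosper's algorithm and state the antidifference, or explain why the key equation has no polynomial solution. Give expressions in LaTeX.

r(k) = 3*(k + 3)/(k + 4) after simplifying.
Take A(k)=3*k + 9, B(k)=k + 4, C(k)=1.
Need (3*k + 9)·f(k+1) − (k + 3)·f(k) = 1.
Bound: deg f ≤ -1.
deg f ≤ -1 is impossible — no certificate.

no hypergeometric antidifference exists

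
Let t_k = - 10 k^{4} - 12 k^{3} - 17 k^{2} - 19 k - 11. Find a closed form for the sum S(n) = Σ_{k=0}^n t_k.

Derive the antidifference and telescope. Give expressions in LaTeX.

S(n) = - 2 n^{5} - 8 n^{4} - 15 n^{3} - 21 n^{2} - 23 n - 11

r(k) = (10*k**4 + 52*k**3 + 113*k**2 + 129*k + 69)/(10*k**4 + 12*k**3 + 17*k**2 + 19*k + 11) after simplifying.
Factor: A=1; B=1; C=k**4 + 6*k**3/5 + 17*k**2/10 + 19*k/10 + 11/10.
Solve (1)·f(k+1) − (1)·f(k) = k**4 + 6*k**3/5 + 17*k**2/10 + 19*k/10 + 11/10.
deg f ≤ 5 (via 0,0,4).
Match coefficients ⇒ f(k) = k*(2*k**4 - 2*k**3 + 3*k**2 + 4*k + 4)/10.
Then R = B(k−1)f/C = k*(2*k**4 - 2*k**3 + 3*k**2 + 4*k + 4)/(10*k**4 + 12*k**3 + 17*k**2 + 19*k + 11), so s_k = R(k)·t_k = k*(-2*k**4 + 2*k**3 - 3*k**2 - 4*k - 4).
s_(k+1) − s_k = -10*k**4 - 12*k**3 - 17*k**2 - 19*k - 11 = t_k.
Evaluate: s_(n+1) = -2*n**5 - 8*n**4 - 15*n**3 - 21*n**2 - 23*n - 11; subtract s_(0) = 0 ⇒ S(n) = -2*n**5 - 8*n**4 - 15*n**3 - 21*n**2 - 23*n - 11.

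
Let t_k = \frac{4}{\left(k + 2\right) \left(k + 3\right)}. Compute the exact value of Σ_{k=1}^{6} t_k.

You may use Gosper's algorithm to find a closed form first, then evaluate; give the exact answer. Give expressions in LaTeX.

t_(k+1)/t_k = (k + 2)/(k + 4).
Gosper form: A/B · C(k+1)/C(k) with A=k + 2, B=k + 4, C=1.
f must satisfy (k + 2)·f(k+1) − (k + 3)·f(k) = 1.
Degrees (1,1,0) ⇒ d ≤ 1.
Solving with deg f ≤ 1: f(k) = k/2.
Get s_k = R·t_k = 2*k/(k + 2) with R(k) = B(k−1)f(k)/C(k) = k*(k + 3)/2.
Check: Δs_k = 4/(k**2 + 5*k + 6). ✓
Evaluate s at k=7 and k=1: 14/9 and 2/3; difference 8/9.

Σ = 8/9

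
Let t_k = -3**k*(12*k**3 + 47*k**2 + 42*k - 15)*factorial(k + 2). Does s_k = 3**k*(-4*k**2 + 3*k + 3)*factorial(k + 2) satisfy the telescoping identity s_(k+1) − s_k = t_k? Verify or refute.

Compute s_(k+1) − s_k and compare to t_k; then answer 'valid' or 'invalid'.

s_(k+1) = -3**(k + 1)*(4*k**2 + 5*k - 2)*factorial(k + 3)
s_(k+1) − s_k = -3**k*(12*k**3 + 47*k**2 + 42*k - 15)*factorial(k + 2)
(s_(k+1) − s_k) − t_k = 0

valid; difference matches t_k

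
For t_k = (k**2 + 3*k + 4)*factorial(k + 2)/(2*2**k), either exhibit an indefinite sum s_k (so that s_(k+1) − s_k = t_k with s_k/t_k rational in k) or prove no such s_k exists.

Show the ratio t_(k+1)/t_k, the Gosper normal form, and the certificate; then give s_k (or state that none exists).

s_k = (k + 1)*factorial(k + 2)/2**k

r(k) = (k + 3)*(3*k + (k + 1)**2 + 7)/(2*(k**2 + 3*k + 4)) after simplifying.
Factor: A=k/2 + 3/2; B=1; C=k**2 + 3*k + 4.
Solve (k/2 + 3/2)·f(k+1) − (1)·f(k) = k**2 + 3*k + 4.
From deg A=1, deg B=0, deg C=2: d=1.
A polynomial solution: f(k) = 2*(k + 1).
R(k) = B(k−1)·f(k)/C(k) = 2*(k + 1)/(k**2 + 3*k + 4); s_k = R·t_k = (k + 1)*factorial(k + 2)/2**k.
s_(k+1) − s_k = (k**2 + 3*k + 4)*factorial(k + 2)/(2*2**k) = t_k.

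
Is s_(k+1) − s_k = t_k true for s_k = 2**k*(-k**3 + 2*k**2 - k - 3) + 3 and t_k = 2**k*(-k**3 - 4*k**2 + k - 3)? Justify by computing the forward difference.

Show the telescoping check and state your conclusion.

s_(k+1) = 2**(k + 1)*(-k - (k + 1)**3 + 2*(k + 1)**2 - 4) + 3
s_(k+1) − s_k = 2**k*(-k**3 - 4*k**2 + k - 3)
(s_(k+1) − s_k) − t_k = 0

valid; difference matches t_k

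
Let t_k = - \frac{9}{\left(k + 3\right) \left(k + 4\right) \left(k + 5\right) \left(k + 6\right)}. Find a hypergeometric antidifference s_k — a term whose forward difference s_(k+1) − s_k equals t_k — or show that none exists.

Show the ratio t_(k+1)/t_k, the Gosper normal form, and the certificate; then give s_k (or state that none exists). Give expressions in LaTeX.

The ratio is (k + 3)/(k + 7).
Gosper form: A/B · C(k+1)/C(k) with A=k + 3, B=k + 7, C=1.
Need (k + 3)·f(k+1) − (k + 6)·f(k) = 1.
deg f ≤ 3 (via 1,1,0).
Solving with deg f ≤ 3: f(k) = k*(k**2 + 12*k + 47)/180.
Certificate R = B(k−1)f/C = k*(k + 6)*(k**2 + 12*k + 47)/180 gives s_k = k*(-k**2 - 12*k - 47)/(20*(k + 3)*(k + 4)*(k + 5)).
Δs = -9/(k**4 + 18*k**3 + 119*k**2 + 342*k + 360), as required.

s_k = \frac{k \left(- k^{2} - 12 k - 47\right)}{20 \left(k + 3\right) \left(k + 4\right) \left(k + 5\right)}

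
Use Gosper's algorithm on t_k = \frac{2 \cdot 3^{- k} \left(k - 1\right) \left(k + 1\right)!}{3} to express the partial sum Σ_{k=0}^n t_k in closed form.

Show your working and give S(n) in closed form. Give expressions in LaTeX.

S(n) = -2 + \frac{2 \cdot 3^{- n} \left(n + 2\right)!}{3}

t_(k+1)/t_k = k*(k + 2)/(3*(k - 1)).
Gosper form: A/B · C(k+1)/C(k) with A=k/3 + 2/3, B=1, C=k - 1.
Set up (k/3 + 2/3)·f(k+1) − (1)·f(k) − (k - 1) = 0.
Bound: deg f ≤ 0.
Solve for f: f(k) = 3 (degree 0 ≤ 0).
Then R = B(k−1)f/C = 3/(k - 1), so s_k = R(k)·t_k = 2*factorial(k + 1)/3**k.
Verify: 2*(k - 1)*factorial(k + 1)/(3*3**k) matches t_k.
Σ_(k=0)^n t_k = s_(n+1) − s_(0) = (2*3**(-n - 1)*factorial(n + 2)) − (2), i.e. -2 + 2*factorial(n + 2)/(3*3**n).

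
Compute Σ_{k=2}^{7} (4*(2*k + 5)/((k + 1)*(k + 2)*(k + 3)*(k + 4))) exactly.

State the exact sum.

Σ = 112/495

Step 1: r(k) = (k + 1)*(2*k + 7)/((k + 5)*(2*k + 5)).
A = k + 1, B = k + 5, C = k + 5/2.
Key eq: (k + 1)·f(k+1) = (k + 4)·f(k) + (k + 5/2).
deg f ≤ 3 (via 1,1,1).
Coefficient equations give f(k) = k*(k + 2)*(k + 4)/6.
Get s_k = R·t_k = 4*k*(k + 4)/(3*(k**2 + 4*k + 3)) with R(k) = B(k−1)f(k)/C(k) = k*(k + 2)*(k + 4)**2/(3*(2*k + 5)).
Verify: 4*(2*k + 5)/(k**4 + 10*k**3 + 35*k**2 + 50*k + 24) matches t_k.
Evaluate s at k=8 and k=2: 128/99 and 16/15; difference 112/495.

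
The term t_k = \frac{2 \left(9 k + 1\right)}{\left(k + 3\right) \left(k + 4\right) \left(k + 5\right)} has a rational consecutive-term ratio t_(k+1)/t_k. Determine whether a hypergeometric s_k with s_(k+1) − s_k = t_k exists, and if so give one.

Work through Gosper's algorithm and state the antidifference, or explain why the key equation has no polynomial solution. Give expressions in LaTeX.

s_k = \frac{k \left(7 k - 5\right)}{3 \left(k + 3\right) \left(k + 4\right)}

r(k) = (k + 3)*(9*k + 10)/((k + 6)*(9*k + 1)) after simplifying.
Take A(k)=k + 3, B(k)=k + 6, C(k)=k + 1/9.
Solve (k + 3)·f(k+1) − (k + 5)·f(k) = k + 1/9.
Bound: deg f ≤ 2.
A polynomial solution: f(k) = k*(7*k - 5)/54.
Get s_k = R·t_k = k*(7*k - 5)/(3*(k + 3)*(k + 4)) with R(k) = B(k−1)f(k)/C(k) = k*(k + 5)*(7*k - 5)/(6*(9*k + 1)).
Check: Δs_k = 2*(9*k + 1)/(k**3 + 12*k**2 + 47*k + 60). ✓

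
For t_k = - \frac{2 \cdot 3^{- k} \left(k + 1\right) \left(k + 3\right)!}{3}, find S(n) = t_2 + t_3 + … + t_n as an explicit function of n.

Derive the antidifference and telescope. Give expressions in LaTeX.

S(n) = \frac{80}{3} - \frac{2 \cdot 3^{- n} \left(n + 4\right)!}{3}

Compute t_(k+1)/t_k: get (k + 2)*(k + 4)/(3*(k + 1)).
Take A(k)=k/3 + 4/3, B(k)=1, C(k)=k + 1.
Set up (k/3 + 4/3)·f(k+1) − (1)·f(k) − (k + 1) = 0.
From deg A=1, deg B=0, deg C=1: d=0.
Solving with deg f ≤ 0: f(k) = 3.
R(k) = B(k−1)·f(k)/C(k) = 3/(k + 1); s_k = R·t_k = -2*factorial(k + 3)/3**k.
Verify: -2*(k + 1)*factorial(k + 3)/(3*3**k) matches t_k.
Evaluate: s_(n+1) = -2*3**(-n - 1)*factorial(n + 4); subtract s_(2) = -80/3 ⇒ S(n) = 80/3 - 2*factorial(n + 4)/(3*3**n).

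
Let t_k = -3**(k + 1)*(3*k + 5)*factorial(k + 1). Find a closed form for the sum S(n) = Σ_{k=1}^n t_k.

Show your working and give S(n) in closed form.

S(n) = -9*3**n*factorial(n + 2) + 18

t_(k+1)/t_k = 3*(k + 2)*(3*k + 8)/(3*k + 5).
So A=3*k + 6 and B=1, with C=k + 5/3.
f must satisfy (3*k + 6)·f(k+1) − (1)·f(k) = k + 5/3.
Bound: deg f ≤ 0.
Solving with deg f ≤ 0: f(k) = 1/3.
R(k) = B(k−1)·f(k)/C(k) = 1/(3*k + 5); s_k = R·t_k = -3**(k + 1)*factorial(k + 1).
Verify: -3**(k + 1)*(3*k + 5)*factorial(k + 1) matches t_k.
s_(n+1) = -3**(n + 2)*factorial(n + 2) and s_(1) = -18, so S(n) = -9*3**n*factorial(n + 2) + 18.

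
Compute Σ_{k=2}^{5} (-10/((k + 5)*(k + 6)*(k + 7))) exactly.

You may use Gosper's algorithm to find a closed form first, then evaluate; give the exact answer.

Σ = -95/1848

Ratio r(k) = (k + 5)/(k + 8).
Take A(k)=k + 5, B(k)=k + 8, C(k)=1.
Solve (k + 5)·f(k+1) − (k + 7)·f(k) = 1.
From deg A=1, deg B=1, deg C=0: d=2.
Match coefficients ⇒ f(k) = k*(k + 11)/60.
R(k) = B(k−1)·f(k)/C(k) = k*(k + 7)*(k + 11)/60; s_k = R·t_k = k*(-k - 11)/(6*(k + 5)*(k + 6)).
Check: Δs_k = -10/(k**3 + 18*k**2 + 107*k + 210). ✓
Sum = s_(6) − s_(2); s_(6) = -17/132, s_(2) = -13/168 ⇒ -95/1848.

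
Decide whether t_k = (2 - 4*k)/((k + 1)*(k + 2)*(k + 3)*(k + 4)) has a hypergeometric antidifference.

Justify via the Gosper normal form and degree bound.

Step 1: r(k) = (k + 1)*(2*k + 1)/((k + 5)*(2*k - 1)).
So A=k + 1 and B=k + 5, with C=k - 1/2.
Key eq: (k + 1)·f(k+1) = (k + 4)·f(k) + (k - 1/2).
Bound: deg f ≤ 3.
Coefficient equations give f(k) = -k/2.
Then R = B(k−1)f/C = -k*(k + 4)/(2*k - 1), so s_k = R(k)·t_k = 2*k/((k + 1)*(k + 2)*(k + 3)).
Check: Δs_k = 2*(1 - 2*k)/(k**4 + 10*k**3 + 35*k**2 + 50*k + 24). ✓

Yes. s_k = 2*k/((k + 1)*(k + 2)*(k + 3)).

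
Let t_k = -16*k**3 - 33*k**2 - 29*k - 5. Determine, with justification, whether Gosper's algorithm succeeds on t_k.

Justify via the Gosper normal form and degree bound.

Yes. s_k = k*(-4*k**3 - 3*k**2 - 2*k + 4).

Ratio r(k) = (16*k**3 + 81*k**2 + 143*k + 83)/(16*k**3 + 33*k**2 + 29*k + 5).
Gosper form: A/B · C(k+1)/C(k) with A=1, B=1, C=k**3 + 33*k**2/16 + 29*k/16 + 5/16.
Solve (1)·f(k+1) − (1)·f(k) = k**3 + 33*k**2/16 + 29*k/16 + 5/16.
From deg A=0, deg B=0, deg C=3: d=4.
Match coefficients ⇒ f(k) = k*(4*k**3 + 3*k**2 + 2*k - 4)/16.
Get s_k = R·t_k = k*(-4*k**3 - 3*k**2 - 2*k + 4) with R(k) = B(k−1)f(k)/C(k) = k*(4*k**3 + 3*k**2 + 2*k - 4)/(16*k**3 + 33*k**2 + 29*k + 5).
Δs = -16*k**3 - 33*k**2 - 29*k - 5, as required.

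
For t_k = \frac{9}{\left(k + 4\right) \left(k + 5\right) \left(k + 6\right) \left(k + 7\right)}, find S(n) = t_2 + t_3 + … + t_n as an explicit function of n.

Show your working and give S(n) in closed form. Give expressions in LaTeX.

S(n) = \frac{n^{3} + 18 n^{2} + 107 n - 126}{112 \left(n^{3} + 18 n^{2} + 107 n + 210\right)}

Step 1: r(k) = (k + 4)/(k + 8).
Factor: A=k + 4; B=k + 8; C=1.
f must satisfy (k + 4)·f(k+1) − (k + 7)·f(k) = 1.
d = 3 from the (1,1,0) case.
A polynomial solution: f(k) = k*(k**2 + 15*k + 74)/360.
Certificate R = B(k−1)f/C = k*(k + 7)*(k**2 + 15*k + 74)/360 gives s_k = k*(k**2 + 15*k + 74)/(40*(k + 4)*(k + 5)*(k + 6)).
Δs = 9/(k**4 + 22*k**3 + 179*k**2 + 638*k + 840), as required.
Telescope: S(n) = s_(n+1) − s_(2) = (n**3 + 18*n**2 + 107*n + 90)/(40*(n**3 + 18*n**2 + 107*n + 210)) − (9/560) = (n**3 + 18*n**2 + 107*n - 126)/(112*(n**3 + 18*n**2 + 107*n + 210)).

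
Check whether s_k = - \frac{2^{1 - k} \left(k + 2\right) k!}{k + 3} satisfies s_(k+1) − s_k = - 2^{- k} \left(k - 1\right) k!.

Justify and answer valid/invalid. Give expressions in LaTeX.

Invalid: residual \frac{2^{- k} \left(k^{2} + 2 k - 5\right) k!}{\left(k + 3\right) \left(k + 4\right)} ≠ 0.

s_(k+1) = -(k + 3)*factorial(k + 1)/(2**k*(k + 4))
s_(k+1) − s_k = -(k**3 + 5*k**2 + 3*k - 7)*factorial(k)/(2**k*(k + 3)*(k + 4))
(s_(k+1) − s_k) − t_k = (k**2 + 2*k - 5)*factorial(k)/(2**k*(k + 3)*(k + 4))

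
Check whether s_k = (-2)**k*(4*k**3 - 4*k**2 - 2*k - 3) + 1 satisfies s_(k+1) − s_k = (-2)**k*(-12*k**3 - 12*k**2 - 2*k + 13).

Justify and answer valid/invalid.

s_(k+1) = (-2)**(k + 1)*(-2*k + 4*(k + 1)**3 - 4*(k + 1)**2 - 5) + 1
s_(k+1) − s_k = (-2)**k*(-12*k**3 - 12*k**2 - 2*k + 13)
(s_(k+1) − s_k) − t_k = 0

Valid: the claim telescopes to t_k.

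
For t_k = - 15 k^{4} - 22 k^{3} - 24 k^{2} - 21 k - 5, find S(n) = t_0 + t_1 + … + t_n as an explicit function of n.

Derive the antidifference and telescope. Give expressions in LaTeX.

S(n) = - 3 n^{5} - 13 n^{4} - 24 n^{3} - 28 n^{2} - 19 n - 5

The ratio is (15*k**4 + 82*k**3 + 180*k**2 + 195*k + 87)/(15*k**4 + 22*k**3 + 24*k**2 + 21*k + 5).
A = 1, B = 1, C = k**4 + 22*k**3/15 + 8*k**2/5 + 7*k/5 + 1/3.
Set up (1)·f(k+1) − (1)·f(k) − (k**4 + 22*k**3/15 + 8*k**2/5 + 7*k/5 + 1/3) = 0.
deg f ≤ 5 (via 0,0,4).
A polynomial solution: f(k) = k*(3*k**4 - 2*k**3 + 2*k**2 + 4*k - 2)/15.
So s_k = (B(k−1)f/C)·t_k = (k*(3*k**4 - 2*k**3 + 2*k**2 + 4*k - 2)/(15*k**4 + 22*k**3 + 24*k**2 + 21*k + 5))·t_k = k*(-3*k**4 + 2*k**3 - 2*k**2 - 4*k + 2).
s_(k+1) − s_k = -15*k**4 - 22*k**3 - 24*k**2 - 21*k - 5 = t_k.
Evaluate: s_(n+1) = -3*n**5 - 13*n**4 - 24*n**3 - 28*n**2 - 19*n - 5; subtract s_(0) = 0 ⇒ S(n) = -3*n**5 - 13*n**4 - 24*n**3 - 28*n**2 - 19*n - 5.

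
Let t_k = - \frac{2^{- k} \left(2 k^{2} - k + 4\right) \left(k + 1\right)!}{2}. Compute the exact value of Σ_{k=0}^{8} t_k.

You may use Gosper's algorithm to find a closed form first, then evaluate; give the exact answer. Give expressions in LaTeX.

Σ = -212631/2

Step 1: r(k) = (k + 2)*(-k + 2*(k + 1)**2 + 3)/(2*(2*k**2 - k + 4)).
Factor: A=k/2 + 1; B=1; C=k**2 - k/2 + 2.
Need (k/2 + 1)·f(k+1) − (1)·f(k) = k**2 - k/2 + 2.
d = 1 from the (1,0,2) case.
Solve for f: f(k) = 2*k - 3 (degree 1 ≤ 1).
Get s_k = R·t_k = -(2*k - 3)*factorial(k + 1)/2**k with R(k) = B(k−1)f(k)/C(k) = 2*(2*k - 3)/(2*k**2 - k + 4).
s_(k+1) − s_k = -(2*k**2 - k + 4)*factorial(k + 1)/(2*2**k) = t_k.
Evaluate s at k=9 and k=0: -212625/2 and 3; difference -212631/2.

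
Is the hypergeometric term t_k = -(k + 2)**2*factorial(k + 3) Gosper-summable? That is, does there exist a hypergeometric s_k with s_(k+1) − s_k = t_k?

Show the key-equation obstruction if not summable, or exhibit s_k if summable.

t_(k+1)/t_k = (k + 3)**2*(k + 4)/(k + 2)**2.
So A=k + 4 and B=1, with C=k**2 + 4*k + 4.
f must satisfy (k + 4)·f(k+1) − (1)·f(k) = k**2 + 4*k + 4.
From deg A=1, deg B=0, deg C=2: d=1.
Coefficient equations give f(k) = k.
Then R = B(k−1)f/C = k/(k + 2)**2, so s_k = R(k)·t_k = -k*factorial(k + 3).
Verify: -(k + 2)**2*factorial(k + 3) matches t_k.

Yes. s_k = -k*factorial(k + 3).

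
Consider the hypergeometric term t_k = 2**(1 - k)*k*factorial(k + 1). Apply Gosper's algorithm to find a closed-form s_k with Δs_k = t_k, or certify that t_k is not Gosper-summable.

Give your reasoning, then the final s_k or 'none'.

r(k) = (k + 1)*(k + 2)/(2*k) after simplifying.
So A=k/2 + 1 and B=1, with C=k.
Solve (k/2 + 1)·f(k+1) − (1)·f(k) = k.
Bound: deg f ≤ 0.
Solving with deg f ≤ 0: f(k) = 2.
So s_k = (B(k−1)f/C)·t_k = (2/k)·t_k = 2**(2 - k)*factorial(k + 1).
Verify: 2**(1 - k)*k*factorial(k + 1) matches t_k.

s_k = 2**(2 - k)*factorial(k + 1)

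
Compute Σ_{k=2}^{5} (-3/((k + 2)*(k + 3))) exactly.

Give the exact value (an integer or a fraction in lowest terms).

Step 1: r(k) = (k + 2)/(k + 4).
Normal form (A,B,C) = (k + 2, k + 4, 1).
Need (k + 2)·f(k+1) − (k + 3)·f(k) = 1.
deg f ≤ 1 (via 1,1,0).
Match coefficients ⇒ f(k) = k/2.
Then R = B(k−1)f/C = k*(k + 3)/2, so s_k = R(k)·t_k = -3*k/(2*k + 4).
Verify: -3/(k**2 + 5*k + 6) matches t_k.
Telescoping: Σ = s_(6) − s_(2) = -9/8 − (-3/4) = -3/8.

Σ = -3/8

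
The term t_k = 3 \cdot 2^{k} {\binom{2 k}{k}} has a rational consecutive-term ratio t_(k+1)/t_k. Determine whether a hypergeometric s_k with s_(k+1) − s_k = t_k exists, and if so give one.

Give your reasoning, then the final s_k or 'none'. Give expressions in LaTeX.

Compute t_(k+1)/t_k: get 4*(2*k + 1)/(k + 1).
A = 8*k + 4, B = k + 1, C = 1.
Set up (8*k + 4)·f(k+1) − (k)·f(k) − (1) = 0.
d = -1 from the (1,1,0) case.
d = -1 < 0 ⇒ no nonzero polynomial f; not summable.

no hypergeometric antidifference exists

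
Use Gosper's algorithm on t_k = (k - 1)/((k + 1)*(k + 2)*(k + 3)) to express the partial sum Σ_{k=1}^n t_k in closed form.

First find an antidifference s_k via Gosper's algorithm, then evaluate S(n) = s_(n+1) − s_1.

Compute t_(k+1)/t_k: get k*(k + 1)/((k - 1)*(k + 4)).
Normal form (A,B,C) = (k + 1, k + 4, k - 1).
Need (k + 1)·f(k+1) − (k + 3)·f(k) = k - 1.
Bound: deg f ≤ 2.
A polynomial solution: f(k) = -k.
Then R = B(k−1)f/C = -k*(k + 3)/(k - 1), so s_k = R(k)·t_k = -k/((k + 1)*(k + 2)).
Δs = (k - 1)/(k**3 + 6*k**2 + 11*k + 6), as required.
s_(n+1) = (-n - 1)/(n**2 + 5*n + 6) and s_(1) = -1/6, so S(n) = n*(n - 1)/(6*(n**2 + 5*n + 6)).

S(n) = n*(n - 1)/(6*(n**2 + 5*n + 6))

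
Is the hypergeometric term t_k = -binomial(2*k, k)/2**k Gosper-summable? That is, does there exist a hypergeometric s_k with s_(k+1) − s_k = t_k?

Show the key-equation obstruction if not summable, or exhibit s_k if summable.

Step 1: r(k) = (2*k + 1)/(k + 1).
So A=2*k + 1 and B=k + 1, with C=1.
Set up (2*k + 1)·f(k+1) − (k)·f(k) − (1) = 0.
d = -1 from the (1,1,0) case.
d = -1 < 0 ⇒ no nonzero polynomial f; not summable.

No. Not Gosper-summable.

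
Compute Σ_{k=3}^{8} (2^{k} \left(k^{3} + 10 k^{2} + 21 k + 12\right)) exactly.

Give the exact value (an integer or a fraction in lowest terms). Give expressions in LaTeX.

Σ = 536064

Ratio r(k) = 2*(k**3 + 13*k**2 + 44*k + 44)/(k**3 + 10*k**2 + 21*k + 12).
So A=2 and B=1, with C=k**3 + 10*k**2 + 21*k + 12.
Key eq: (2)·f(k+1) = (1)·f(k) + (k**3 + 10*k**2 + 21*k + 12).
From deg A=0, deg B=0, deg C=3: d=3.
Solving with deg f ≤ 3: f(k) = k**3 + 4*k**2 - k + 4.
Get s_k = R·t_k = 2**k*(k**3 + 4*k**2 - k + 4) with R(k) = B(k−1)f(k)/C(k) = (k**3 + 4*k**2 - k + 4)/((k + 1)*(k**2 + 9*k + 12)).
Δs = 2**k*(k**3 + 10*k**2 + 21*k + 12), as required.
Evaluate s at k=9 and k=3: 536576 and 512; difference 536064.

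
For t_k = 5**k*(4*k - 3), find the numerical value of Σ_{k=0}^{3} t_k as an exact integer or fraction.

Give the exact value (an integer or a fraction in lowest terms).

Σ = 1252

r(k) = 5*(4*k + 1)/(4*k - 3) after simplifying.
Gosper form: A/B · C(k+1)/C(k) with A=5, B=1, C=k - 3/4.
Set up (5)·f(k+1) − (1)·f(k) − (k - 3/4) = 0.
From deg A=0, deg B=0, deg C=1: d=1.
Match coefficients ⇒ f(k) = (k - 2)/4.
So s_k = (B(k−1)f/C)·t_k = ((k - 2)/(4*k - 3))·t_k = 5**k*(k - 2).
s_(k+1) − s_k = 5**k*(4*k - 3) = t_k.
Telescoping: Σ = s_(4) − s_(0) = 1250 − (-2) = 1252.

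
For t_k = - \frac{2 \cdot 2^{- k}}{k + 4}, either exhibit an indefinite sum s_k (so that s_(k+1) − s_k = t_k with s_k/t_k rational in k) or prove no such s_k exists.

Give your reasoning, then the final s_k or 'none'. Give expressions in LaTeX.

Step 1: r(k) = (k + 4)/(2*(k + 5)).
Normal form (A,B,C) = (k/2 + 2, k + 5, 1).
Key eq: (k/2 + 2)·f(k+1) = (k + 4)·f(k) + (1).
From deg A=1, deg B=1, deg C=0: d=-1.
Bound -1 < 0, so the key equation has no polynomial solution.

none — t_k is not Gosper-summable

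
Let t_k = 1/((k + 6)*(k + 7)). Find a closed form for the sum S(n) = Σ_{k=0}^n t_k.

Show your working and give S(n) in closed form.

Compute t_(k+1)/t_k: get (k + 6)/(k + 8).
Gosper form: A/B · C(k+1)/C(k) with A=k + 6, B=k + 8, C=1.
f must satisfy (k + 6)·f(k+1) − (k + 7)·f(k) = 1.
deg f ≤ 1 (via 1,1,0).
Solving with deg f ≤ 1: f(k) = k/6.
R(k) = B(k−1)·f(k)/C(k) = k*(k + 7)/6; s_k = R·t_k = k/(6*(k + 6)).
Δs = 1/(k**2 + 13*k + 42), as required.
Telescope: S(n) = s_(n+1) − s_(0) = (n + 1)/(6*(n + 7)) − (0) = (n + 1)/(6*(n + 7)).

S(n) = (n + 1)/(6*(n + 7))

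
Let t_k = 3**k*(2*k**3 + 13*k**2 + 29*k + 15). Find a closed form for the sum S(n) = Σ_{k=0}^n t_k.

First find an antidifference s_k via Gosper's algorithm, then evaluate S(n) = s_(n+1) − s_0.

Compute t_(k+1)/t_k: get 3*(2*k**3 + 19*k**2 + 61*k + 59)/(2*k**3 + 13*k**2 + 29*k + 15).
Normal form (A,B,C) = (3, 1, k**3 + 13*k**2/2 + 29*k/2 + 15/2).
Key eq: (3)·f(k+1) = (1)·f(k) + (k**3 + 13*k**2/2 + 29*k/2 + 15/2).
d = 3 from the (0,0,3) case.
A polynomial solution: f(k) = (k**3 + 2*k**2 + 4*k - 3)/2.
Get s_k = R·t_k = 3**k*(k**3 + 2*k**2 + 4*k - 3) with R(k) = B(k−1)f(k)/C(k) = (k**3 + 2*k**2 + 4*k - 3)/(2*k**3 + 13*k**2 + 29*k + 15).
Verify: 3**k*(2*k**3 + 13*k**2 + 29*k + 15) matches t_k.
Σ_(k=0)^n t_k = s_(n+1) − s_(0) = (3**(n + 1)*(n**3 + 5*n**2 + 11*n + 4)) − (-3), i.e. 3*3**n*n**3 + 15*3**n*n**2 + 33*3**n*n + 12*3**n + 3.

S(n) = 3*3**n*n**3 + 15*3**n*n**2 + 33*3**n*n + 12*3**n + 3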